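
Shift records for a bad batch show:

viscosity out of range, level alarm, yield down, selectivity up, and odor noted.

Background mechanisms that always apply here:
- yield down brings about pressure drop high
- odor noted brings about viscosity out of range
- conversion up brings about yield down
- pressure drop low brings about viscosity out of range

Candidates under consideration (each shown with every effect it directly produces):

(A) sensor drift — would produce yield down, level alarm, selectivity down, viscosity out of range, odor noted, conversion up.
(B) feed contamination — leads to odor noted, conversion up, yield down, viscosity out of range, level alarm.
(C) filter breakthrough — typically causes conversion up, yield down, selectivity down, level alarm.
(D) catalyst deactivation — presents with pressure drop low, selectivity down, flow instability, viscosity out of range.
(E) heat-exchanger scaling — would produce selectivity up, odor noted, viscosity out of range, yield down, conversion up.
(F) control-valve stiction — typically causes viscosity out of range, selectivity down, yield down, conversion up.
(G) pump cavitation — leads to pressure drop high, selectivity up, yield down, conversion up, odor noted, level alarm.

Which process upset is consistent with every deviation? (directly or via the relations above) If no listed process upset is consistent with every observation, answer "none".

G

For each candidate, compare predicted effects to what was observed:
(A) sensor drift — viscosity out of range ✓; level alarm ✓; yield down ✓; selectivity up ✗; odor noted ✓
(B) feed contamination — does not account for selectivity up
(C) filter breakthrough — viscosity out of range ✗; level alarm ✓; yield down ✓; selectivity up ✗; odor noted ✗
(D) catalyst deactivation — fails on level alarm, yield down, selectivity up, odor noted (predicts selectivity down, not selectivity up)
(E) heat-exchanger scaling — does not account for level alarm
(F) control-valve stiction — viscosity out of range ✓; level alarm ✗; yield down ✓; selectivity up ✗; odor noted ✗
(G) pump cavitation — viscosity out of range ✓ (by odor noted → viscosity out of range); level alarm ✓; yield down ✓; selectivity up ✓; odor noted ✓
(G) alone accounts for all the evidence.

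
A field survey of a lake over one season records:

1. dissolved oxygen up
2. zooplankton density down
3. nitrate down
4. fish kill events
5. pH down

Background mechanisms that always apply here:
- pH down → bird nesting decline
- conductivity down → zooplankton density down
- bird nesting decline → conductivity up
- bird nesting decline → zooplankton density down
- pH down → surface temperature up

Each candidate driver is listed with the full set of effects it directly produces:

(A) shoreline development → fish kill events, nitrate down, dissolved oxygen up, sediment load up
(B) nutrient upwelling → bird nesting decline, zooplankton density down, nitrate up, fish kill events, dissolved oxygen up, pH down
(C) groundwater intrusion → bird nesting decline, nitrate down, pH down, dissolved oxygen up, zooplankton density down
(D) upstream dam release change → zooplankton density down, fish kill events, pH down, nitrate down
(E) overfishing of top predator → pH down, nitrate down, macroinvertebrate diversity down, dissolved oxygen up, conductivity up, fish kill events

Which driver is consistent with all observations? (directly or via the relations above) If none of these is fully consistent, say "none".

For each candidate, compare predicted effects to what was observed:
(A) shoreline development — dissolved oxygen up +; zooplankton density down -; nitrate down +; fish kill events +; pH down -
(B) nutrient upwelling — dissolved oxygen up +; zooplankton density down +; nitrate down -; fish kill events +; pH down +
(C) groundwater intrusion — does not account for fish kill events
(D) upstream dam release change — dissolved oxygen up -; zooplankton density down +; nitrate down +; fish kill events +; pH down +
(E) overfishing of top predator — accounts for every observation (zooplankton density down by pH down → bird nesting decline → zooplankton density down)
Only (E) is consistent with every observation.

E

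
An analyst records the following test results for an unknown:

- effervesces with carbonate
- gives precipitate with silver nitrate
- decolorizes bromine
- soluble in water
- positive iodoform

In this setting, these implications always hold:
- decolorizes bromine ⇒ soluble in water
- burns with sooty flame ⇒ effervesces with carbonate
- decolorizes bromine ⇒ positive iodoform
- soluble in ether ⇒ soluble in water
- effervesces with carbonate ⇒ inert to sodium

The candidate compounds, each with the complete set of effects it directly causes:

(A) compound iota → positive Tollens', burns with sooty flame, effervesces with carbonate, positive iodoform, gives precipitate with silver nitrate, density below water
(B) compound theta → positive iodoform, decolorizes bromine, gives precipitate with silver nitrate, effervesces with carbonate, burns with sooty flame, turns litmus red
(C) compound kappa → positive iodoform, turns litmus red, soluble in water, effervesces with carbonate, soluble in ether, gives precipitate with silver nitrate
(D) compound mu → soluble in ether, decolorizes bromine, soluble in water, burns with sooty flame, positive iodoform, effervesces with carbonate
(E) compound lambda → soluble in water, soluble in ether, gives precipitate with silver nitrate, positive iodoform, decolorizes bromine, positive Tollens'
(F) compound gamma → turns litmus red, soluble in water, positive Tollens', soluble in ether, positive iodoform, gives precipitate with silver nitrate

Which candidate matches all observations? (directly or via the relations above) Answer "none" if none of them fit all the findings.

B

Testing each hypothesis:
(A) compound iota — does not account for decolorizes bromine, soluble in water
(B) compound theta — effervesces with carbonate match; gives precipitate with silver nitrate match; decolorizes bromine match; soluble in water match (via decolorizes bromine → soluble in water); positive iodoform match
(C) compound kappa — effervesces with carbonate match; gives precipitate with silver nitrate match; decolorizes bromine miss; soluble in water match; positive iodoform match
(D) compound mu — does not account for gives precipitate with silver nitrate
(E) compound lambda — does not account for effervesces with carbonate
(F) compound gamma — does not account for effervesces with carbonate, decolorizes bromine
Only (B) is consistent with every observation.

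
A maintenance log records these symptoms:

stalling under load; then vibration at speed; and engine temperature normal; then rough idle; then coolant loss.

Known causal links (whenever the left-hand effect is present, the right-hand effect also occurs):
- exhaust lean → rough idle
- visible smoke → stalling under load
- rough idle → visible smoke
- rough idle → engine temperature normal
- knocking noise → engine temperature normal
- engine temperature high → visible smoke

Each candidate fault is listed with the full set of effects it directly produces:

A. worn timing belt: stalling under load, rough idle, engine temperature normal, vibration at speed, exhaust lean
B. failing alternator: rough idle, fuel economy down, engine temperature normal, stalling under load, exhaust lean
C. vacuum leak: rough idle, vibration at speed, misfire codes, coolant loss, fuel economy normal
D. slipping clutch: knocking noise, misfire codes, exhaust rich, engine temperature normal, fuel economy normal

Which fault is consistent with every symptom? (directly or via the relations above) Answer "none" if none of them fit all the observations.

For each candidate, compare predicted effects to what was observed:
(A) worn timing belt — does not account for coolant loss
(B) failing alternator — does not account for vibration at speed, coolant loss
(C) vacuum leak — stalling under load + (via rough idle → visible smoke → stalling under load); vibration at speed +; engine temperature normal + (via rough idle → engine temperature normal); rough idle +; coolant loss +
(D) slipping clutch — does not account for stalling under load, vibration at speed, rough idle, coolant loss
(C) alone accounts for all the evidence.

C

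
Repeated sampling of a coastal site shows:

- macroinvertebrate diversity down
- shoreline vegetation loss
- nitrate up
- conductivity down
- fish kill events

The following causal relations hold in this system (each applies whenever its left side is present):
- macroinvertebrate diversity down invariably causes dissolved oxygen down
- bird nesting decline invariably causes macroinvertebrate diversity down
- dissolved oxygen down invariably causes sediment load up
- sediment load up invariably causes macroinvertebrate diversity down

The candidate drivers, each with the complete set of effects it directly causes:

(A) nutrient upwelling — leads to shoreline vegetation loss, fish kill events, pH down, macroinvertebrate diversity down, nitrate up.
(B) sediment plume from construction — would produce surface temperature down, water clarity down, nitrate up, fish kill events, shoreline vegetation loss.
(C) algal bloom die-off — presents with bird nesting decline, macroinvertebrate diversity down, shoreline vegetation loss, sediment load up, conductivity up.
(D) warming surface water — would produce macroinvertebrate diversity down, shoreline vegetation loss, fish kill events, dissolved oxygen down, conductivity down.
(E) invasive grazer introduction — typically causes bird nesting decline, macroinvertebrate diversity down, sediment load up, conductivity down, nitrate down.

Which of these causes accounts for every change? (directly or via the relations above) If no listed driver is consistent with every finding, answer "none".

For each candidate, compare predicted effects to what was observed:
(A) nutrient upwelling — does not account for conductivity down
(B) sediment plume from construction — does not account for macroinvertebrate diversity down, conductivity down
(C) algal bloom die-off — fails on nitrate up, conductivity down, fish kill events (predicts conductivity up, not conductivity down)
(D) warming surface water — does not account for nitrate up
(E) invasive grazer introduction — macroinvertebrate diversity down ✓; shoreline vegetation loss ✗; nitrate up ✗; conductivity down ✓; fish kill events ✗
No candidate is consistent with all observations.

none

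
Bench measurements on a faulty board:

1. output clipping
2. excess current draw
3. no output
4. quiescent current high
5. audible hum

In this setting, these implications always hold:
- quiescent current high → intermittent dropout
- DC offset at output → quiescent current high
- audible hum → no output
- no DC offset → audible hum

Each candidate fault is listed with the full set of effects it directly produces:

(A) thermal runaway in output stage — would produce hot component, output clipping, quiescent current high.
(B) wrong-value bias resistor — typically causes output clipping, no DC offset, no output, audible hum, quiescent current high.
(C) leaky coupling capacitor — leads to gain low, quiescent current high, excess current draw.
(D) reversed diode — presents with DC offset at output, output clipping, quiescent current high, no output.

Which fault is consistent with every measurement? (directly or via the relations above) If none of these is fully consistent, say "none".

none

For each candidate, compare predicted effects to what was observed:
(A) thermal runaway in output stage — does not account for excess current draw, no output, audible hum
(B) wrong-value bias resistor — does not account for excess current draw
(C) leaky coupling capacitor — output clipping -; excess current draw +; no output -; quiescent current high +; audible hum -
(D) reversed diode — does not account for excess current draw, audible hum
No candidate is consistent with all observations.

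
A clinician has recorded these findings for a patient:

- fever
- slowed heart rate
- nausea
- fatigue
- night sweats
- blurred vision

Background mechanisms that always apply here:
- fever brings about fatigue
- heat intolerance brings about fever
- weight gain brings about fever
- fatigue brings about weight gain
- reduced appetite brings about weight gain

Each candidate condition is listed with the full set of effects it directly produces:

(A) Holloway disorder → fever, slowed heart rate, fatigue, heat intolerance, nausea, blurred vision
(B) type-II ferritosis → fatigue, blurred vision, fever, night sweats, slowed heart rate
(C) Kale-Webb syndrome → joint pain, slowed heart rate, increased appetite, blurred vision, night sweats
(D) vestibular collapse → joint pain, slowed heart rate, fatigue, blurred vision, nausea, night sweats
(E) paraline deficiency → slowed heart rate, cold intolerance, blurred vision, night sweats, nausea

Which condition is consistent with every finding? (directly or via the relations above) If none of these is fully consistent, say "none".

For each candidate, compare predicted effects to what was observed:
(A) Holloway disorder — fever ✓; slowed heart rate ✓; nausea ✓; fatigue ✓; night sweats ✗; blurred vision ✓
(B) type-II ferritosis — does not account for nausea
(C) Kale-Webb syndrome — does not account for fever, nausea, fatigue
(D) vestibular collapse — fever ✓ (by fatigue → weight gain → fever); slowed heart rate ✓; nausea ✓; fatigue ✓; night sweats ✓; blurred vision ✓
(E) paraline deficiency — does not account for fever, fatigue
(D) is the only candidate with no mismatches.

D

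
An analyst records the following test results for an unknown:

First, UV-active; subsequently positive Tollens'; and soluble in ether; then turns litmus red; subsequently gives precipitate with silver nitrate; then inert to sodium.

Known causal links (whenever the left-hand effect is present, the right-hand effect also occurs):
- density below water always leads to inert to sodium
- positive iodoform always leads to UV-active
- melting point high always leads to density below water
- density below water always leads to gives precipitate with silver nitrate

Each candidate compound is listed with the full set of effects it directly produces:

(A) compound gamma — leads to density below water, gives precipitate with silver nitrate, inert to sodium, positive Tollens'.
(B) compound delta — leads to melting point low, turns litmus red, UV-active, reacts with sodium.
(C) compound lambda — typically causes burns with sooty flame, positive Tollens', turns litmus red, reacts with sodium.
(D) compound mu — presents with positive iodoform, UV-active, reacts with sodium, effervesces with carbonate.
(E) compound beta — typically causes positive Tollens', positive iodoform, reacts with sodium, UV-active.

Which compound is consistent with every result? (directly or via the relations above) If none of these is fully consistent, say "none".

Testing each hypothesis:
(A) compound gamma — does not account for UV-active, soluble in ether, turns litmus red
(B) compound delta — UV-active +; positive Tollens' -; soluble in ether -; turns litmus red +; gives precipitate with silver nitrate -; inert to sodium -
(C) compound lambda — UV-active -; positive Tollens' +; soluble in ether -; turns litmus red +; gives precipitate with silver nitrate -; inert to sodium -
(D) compound mu — UV-active +; positive Tollens' -; soluble in ether -; turns litmus red -; gives precipitate with silver nitrate -; inert to sodium -
(E) compound beta — UV-active +; positive Tollens' +; soluble in ether -; turns litmus red -; gives precipitate with silver nitrate -; inert to sodium -
Every candidate fails on at least one observation.

none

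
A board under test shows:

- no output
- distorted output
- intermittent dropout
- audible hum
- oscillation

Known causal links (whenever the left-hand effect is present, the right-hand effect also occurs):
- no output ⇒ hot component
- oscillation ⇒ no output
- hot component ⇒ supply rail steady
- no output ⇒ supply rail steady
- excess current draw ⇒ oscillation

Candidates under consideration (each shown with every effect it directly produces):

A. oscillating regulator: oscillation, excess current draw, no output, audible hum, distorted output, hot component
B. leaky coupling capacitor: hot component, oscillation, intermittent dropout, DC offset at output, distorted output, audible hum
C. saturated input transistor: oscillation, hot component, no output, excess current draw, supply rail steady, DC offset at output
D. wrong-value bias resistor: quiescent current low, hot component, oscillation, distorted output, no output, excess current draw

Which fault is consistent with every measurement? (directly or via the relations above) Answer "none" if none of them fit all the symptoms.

B

Checking each candidate against the observations:
(A) oscillating regulator — does not account for intermittent dropout
(B) leaky coupling capacitor — accounts for every observation (no output by oscillation → no output)
(C) saturated input transistor — does not account for distorted output, intermittent dropout, audible hum
(D) wrong-value bias resistor — no output match; distorted output match; intermittent dropout miss; audible hum miss; oscillation match
(B) is the only candidate with no mismatches.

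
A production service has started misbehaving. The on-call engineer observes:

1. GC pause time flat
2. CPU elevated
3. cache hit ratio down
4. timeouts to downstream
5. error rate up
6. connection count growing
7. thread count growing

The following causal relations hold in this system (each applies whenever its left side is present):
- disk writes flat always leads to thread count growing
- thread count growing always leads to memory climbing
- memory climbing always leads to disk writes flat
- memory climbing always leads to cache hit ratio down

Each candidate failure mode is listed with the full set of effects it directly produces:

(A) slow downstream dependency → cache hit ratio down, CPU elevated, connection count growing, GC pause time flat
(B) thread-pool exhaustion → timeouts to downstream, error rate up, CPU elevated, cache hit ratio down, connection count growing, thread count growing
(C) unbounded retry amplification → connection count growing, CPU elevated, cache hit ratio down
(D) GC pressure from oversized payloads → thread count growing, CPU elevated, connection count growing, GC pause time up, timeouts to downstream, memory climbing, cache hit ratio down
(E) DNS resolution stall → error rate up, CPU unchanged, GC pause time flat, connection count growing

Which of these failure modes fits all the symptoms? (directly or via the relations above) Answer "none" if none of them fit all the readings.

none

Testing each hypothesis:
(A) slow downstream dependency — GC pause time flat yes; CPU elevated yes; cache hit ratio down yes; timeouts to downstream NO; error rate up NO; connection count growing yes; thread count growing NO
(B) thread-pool exhaustion — does not account for GC pause time flat
(C) unbounded retry amplification — GC pause time flat NO; CPU elevated yes; cache hit ratio down yes; timeouts to downstream NO; error rate up NO; connection count growing yes; thread count growing NO
(D) GC pressure from oversized payloads — fails on GC pause time flat, error rate up (predicts GC pause time up, not GC pause time flat)
(E) DNS resolution stall — GC pause time flat yes; CPU elevated NO; cache hit ratio down NO; timeouts to downstream NO; error rate up yes; connection count growing yes; thread count growing NO
None of the listed candidates fits everything.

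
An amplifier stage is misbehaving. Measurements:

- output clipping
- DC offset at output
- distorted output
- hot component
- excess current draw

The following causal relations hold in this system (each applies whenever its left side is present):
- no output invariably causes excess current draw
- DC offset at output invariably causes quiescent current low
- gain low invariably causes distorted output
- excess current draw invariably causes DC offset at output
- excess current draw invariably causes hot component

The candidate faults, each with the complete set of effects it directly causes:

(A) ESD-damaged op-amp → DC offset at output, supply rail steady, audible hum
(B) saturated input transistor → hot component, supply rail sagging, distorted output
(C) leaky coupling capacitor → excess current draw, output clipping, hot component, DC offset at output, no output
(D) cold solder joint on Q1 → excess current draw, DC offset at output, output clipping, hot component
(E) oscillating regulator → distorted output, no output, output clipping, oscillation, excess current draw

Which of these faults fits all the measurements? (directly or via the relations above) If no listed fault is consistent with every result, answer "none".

E

For each candidate, compare predicted effects to what was observed:
(A) ESD-damaged op-amp — output clipping ✗; DC offset at output ✓; distorted output ✗; hot component ✗; excess current draw ✗
(B) saturated input transistor — does not account for output clipping, DC offset at output, excess current draw
(C) leaky coupling capacitor — does not account for distorted output
(D) cold solder joint on Q1 — output clipping ✓; DC offset at output ✓; distorted output ✗; hot component ✓; excess current draw ✓
(E) oscillating regulator — output clipping ✓; DC offset at output ✓ (through excess current draw → DC offset at output); distorted output ✓; hot component ✓ (through excess current draw → hot component); excess current draw ✓
(E) alone accounts for all the evidence.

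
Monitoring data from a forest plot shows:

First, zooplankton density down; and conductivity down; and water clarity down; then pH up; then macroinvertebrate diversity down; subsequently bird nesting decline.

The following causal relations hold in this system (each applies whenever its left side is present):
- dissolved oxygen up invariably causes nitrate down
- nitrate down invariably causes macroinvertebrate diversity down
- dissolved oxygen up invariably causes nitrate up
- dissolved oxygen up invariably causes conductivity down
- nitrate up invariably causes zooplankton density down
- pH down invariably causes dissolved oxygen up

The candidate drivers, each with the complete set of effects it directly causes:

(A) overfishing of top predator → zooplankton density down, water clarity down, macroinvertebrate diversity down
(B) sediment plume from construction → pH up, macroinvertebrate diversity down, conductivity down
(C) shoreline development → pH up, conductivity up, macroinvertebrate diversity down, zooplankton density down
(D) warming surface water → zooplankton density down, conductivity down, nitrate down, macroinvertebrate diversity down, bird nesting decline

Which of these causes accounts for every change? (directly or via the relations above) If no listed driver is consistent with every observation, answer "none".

Per-candidate check:
(A) overfishing of top predator — zooplankton density down match; conductivity down miss; water clarity down match; pH up miss; macroinvertebrate diversity down match; bird nesting decline miss
(B) sediment plume from construction — does not account for zooplankton density down, water clarity down, bird nesting decline
(C) shoreline development — zooplankton density down match; conductivity down miss; water clarity down miss; pH up match; macroinvertebrate diversity down match; bird nesting decline miss
(D) warming surface water — zooplankton density down match; conductivity down match; water clarity down miss; pH up miss; macroinvertebrate diversity down match; bird nesting decline match
None of the listed candidates fits everything.

none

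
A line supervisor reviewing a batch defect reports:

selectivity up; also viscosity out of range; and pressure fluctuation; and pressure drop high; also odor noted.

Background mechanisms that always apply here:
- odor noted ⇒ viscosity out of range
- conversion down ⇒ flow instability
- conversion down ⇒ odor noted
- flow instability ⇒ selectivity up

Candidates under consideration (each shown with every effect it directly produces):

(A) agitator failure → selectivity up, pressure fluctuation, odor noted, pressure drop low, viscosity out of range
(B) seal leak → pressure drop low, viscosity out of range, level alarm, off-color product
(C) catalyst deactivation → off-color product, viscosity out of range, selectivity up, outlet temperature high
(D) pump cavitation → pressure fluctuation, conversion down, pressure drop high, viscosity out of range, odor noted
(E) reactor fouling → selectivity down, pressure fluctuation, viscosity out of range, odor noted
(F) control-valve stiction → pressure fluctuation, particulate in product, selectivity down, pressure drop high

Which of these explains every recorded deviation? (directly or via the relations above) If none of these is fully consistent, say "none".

D

For each candidate, compare predicted effects to what was observed:
(A) agitator failure — fails on pressure drop high (predicts pressure drop low, not pressure drop high)
(B) seal leak — selectivity up ✗; viscosity out of range ✓; pressure fluctuation ✗; pressure drop high ✗; odor noted ✗
(C) catalyst deactivation — selectivity up ✓; viscosity out of range ✓; pressure fluctuation ✗; pressure drop high ✗; odor noted ✗
(D) pump cavitation — selectivity up ✓ (via conversion down → flow instability → selectivity up); viscosity out of range ✓; pressure fluctuation ✓; pressure drop high ✓; odor noted ✓
(E) reactor fouling — selectivity up ✗; viscosity out of range ✓; pressure fluctuation ✓; pressure drop high ✗; odor noted ✓
(F) control-valve stiction — selectivity up ✗; viscosity out of range ✗; pressure fluctuation ✓; pressure drop high ✓; odor noted ✗
Only (D) is consistent with every observation.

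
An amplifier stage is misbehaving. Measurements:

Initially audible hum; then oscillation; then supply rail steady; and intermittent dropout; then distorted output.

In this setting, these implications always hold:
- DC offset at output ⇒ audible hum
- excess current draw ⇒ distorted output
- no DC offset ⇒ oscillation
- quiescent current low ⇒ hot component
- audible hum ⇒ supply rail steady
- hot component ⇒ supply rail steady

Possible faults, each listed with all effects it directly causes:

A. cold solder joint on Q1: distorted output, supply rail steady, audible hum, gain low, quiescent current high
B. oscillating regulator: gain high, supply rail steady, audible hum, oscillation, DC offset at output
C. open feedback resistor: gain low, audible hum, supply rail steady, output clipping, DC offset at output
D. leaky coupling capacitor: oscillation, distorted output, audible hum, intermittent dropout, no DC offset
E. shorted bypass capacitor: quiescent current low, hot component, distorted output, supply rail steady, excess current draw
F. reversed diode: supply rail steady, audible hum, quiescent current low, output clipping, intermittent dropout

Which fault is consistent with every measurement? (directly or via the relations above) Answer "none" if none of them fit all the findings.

D

Per-candidate check:
(A) cold solder joint on Q1 — audible hum ✓; oscillation ✗; supply rail steady ✓; intermittent dropout ✗; distorted output ✓
(B) oscillating regulator — does not account for intermittent dropout, distorted output
(C) open feedback resistor — audible hum ✓; oscillation ✗; supply rail steady ✓; intermittent dropout ✗; distorted output ✗
(D) leaky coupling capacitor — accounts for every observation (supply rail steady via audible hum → supply rail steady)
(E) shorted bypass capacitor — does not account for audible hum, oscillation, intermittent dropout
(F) reversed diode — audible hum ✓; oscillation ✗; supply rail steady ✓; intermittent dropout ✓; distorted output ✗
(D) alone accounts for all the evidence.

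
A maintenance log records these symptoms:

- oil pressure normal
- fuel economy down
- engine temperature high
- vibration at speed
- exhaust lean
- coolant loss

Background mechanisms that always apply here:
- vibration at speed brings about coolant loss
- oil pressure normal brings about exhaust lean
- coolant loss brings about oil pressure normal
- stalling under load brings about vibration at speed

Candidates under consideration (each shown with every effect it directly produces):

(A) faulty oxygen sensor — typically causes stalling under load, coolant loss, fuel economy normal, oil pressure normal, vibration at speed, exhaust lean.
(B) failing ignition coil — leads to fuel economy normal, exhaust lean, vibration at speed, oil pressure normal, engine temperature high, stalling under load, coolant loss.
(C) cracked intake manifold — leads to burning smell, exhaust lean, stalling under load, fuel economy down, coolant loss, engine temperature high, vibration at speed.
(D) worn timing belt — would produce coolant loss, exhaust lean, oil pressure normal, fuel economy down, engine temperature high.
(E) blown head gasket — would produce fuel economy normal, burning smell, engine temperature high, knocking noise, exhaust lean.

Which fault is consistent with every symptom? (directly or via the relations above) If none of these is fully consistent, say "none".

C

Checking each candidate against the observations:
(A) faulty oxygen sensor — oil pressure normal match; fuel economy down miss; engine temperature high miss; vibration at speed match; exhaust lean match; coolant loss match
(B) failing ignition coil — oil pressure normal match; fuel economy down miss; engine temperature high match; vibration at speed match; exhaust lean match; coolant loss match
(C) cracked intake manifold — accounts for every observation (oil pressure normal by coolant loss → oil pressure normal)
(D) worn timing belt — oil pressure normal match; fuel economy down match; engine temperature high match; vibration at speed miss; exhaust lean match; coolant loss match
(E) blown head gasket — fails on oil pressure normal, fuel economy down, vibration at speed, coolant loss (predicts fuel economy normal, not fuel economy down)
(C) is the only candidate with no mismatches.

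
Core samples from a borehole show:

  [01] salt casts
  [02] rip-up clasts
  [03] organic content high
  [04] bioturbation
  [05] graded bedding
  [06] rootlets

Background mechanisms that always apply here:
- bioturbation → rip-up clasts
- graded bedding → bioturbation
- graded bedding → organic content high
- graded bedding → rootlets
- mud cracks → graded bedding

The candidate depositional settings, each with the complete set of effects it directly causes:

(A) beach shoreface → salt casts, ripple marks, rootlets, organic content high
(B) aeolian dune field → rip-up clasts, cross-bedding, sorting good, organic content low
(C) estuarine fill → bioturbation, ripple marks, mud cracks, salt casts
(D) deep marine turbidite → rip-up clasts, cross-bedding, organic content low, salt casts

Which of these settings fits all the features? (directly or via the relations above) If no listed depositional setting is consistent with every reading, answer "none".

For each candidate, compare predicted effects to what was observed:
(A) beach shoreface — does not account for rip-up clasts, bioturbation, graded bedding
(B) aeolian dune field — fails on salt casts, organic content high, bioturbation, graded bedding, rootlets (predicts organic content low, not organic content high)
(C) estuarine fill — salt casts ✓; rip-up clasts ✓ (via bioturbation → rip-up clasts); organic content high ✓ (via mud cracks → graded bedding → organic content high); bioturbation ✓; graded bedding ✓ (via mud cracks → graded bedding); rootlets ✓ (via mud cracks → graded bedding → rootlets)
(D) deep marine turbidite — salt casts ✓; rip-up clasts ✓; organic content high ✗; bioturbation ✗; graded bedding ✗; rootlets ✗
(C) alone accounts for all the evidence.

C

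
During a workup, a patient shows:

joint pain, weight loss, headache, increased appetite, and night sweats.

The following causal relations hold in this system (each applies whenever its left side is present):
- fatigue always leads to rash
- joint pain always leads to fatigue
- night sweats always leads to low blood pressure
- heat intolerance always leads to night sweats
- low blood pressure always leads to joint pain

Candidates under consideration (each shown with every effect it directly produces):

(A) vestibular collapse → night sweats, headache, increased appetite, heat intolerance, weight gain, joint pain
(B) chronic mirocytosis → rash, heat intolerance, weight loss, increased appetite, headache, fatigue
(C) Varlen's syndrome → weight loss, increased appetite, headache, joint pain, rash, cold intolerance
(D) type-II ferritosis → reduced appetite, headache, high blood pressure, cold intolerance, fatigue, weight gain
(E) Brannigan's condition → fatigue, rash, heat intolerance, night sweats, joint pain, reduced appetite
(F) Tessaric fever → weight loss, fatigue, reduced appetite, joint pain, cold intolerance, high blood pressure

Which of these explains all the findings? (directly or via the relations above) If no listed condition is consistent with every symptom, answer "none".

Testing each hypothesis:
(A) vestibular collapse — fails on weight loss (predicts weight gain, not weight loss)
(B) chronic mirocytosis — accounts for every observation (joint pain by heat intolerance → night sweats → low blood pressure → joint pain)
(C) Varlen's syndrome — joint pain match; weight loss match; headache match; increased appetite match; night sweats miss
(D) type-II ferritosis — joint pain miss; weight loss miss; headache match; increased appetite miss; night sweats miss
(E) Brannigan's condition — joint pain match; weight loss miss; headache miss; increased appetite miss; night sweats match
(F) Tessaric fever — joint pain match; weight loss match; headache miss; increased appetite miss; night sweats miss
(B) is the only candidate with no mismatches.

B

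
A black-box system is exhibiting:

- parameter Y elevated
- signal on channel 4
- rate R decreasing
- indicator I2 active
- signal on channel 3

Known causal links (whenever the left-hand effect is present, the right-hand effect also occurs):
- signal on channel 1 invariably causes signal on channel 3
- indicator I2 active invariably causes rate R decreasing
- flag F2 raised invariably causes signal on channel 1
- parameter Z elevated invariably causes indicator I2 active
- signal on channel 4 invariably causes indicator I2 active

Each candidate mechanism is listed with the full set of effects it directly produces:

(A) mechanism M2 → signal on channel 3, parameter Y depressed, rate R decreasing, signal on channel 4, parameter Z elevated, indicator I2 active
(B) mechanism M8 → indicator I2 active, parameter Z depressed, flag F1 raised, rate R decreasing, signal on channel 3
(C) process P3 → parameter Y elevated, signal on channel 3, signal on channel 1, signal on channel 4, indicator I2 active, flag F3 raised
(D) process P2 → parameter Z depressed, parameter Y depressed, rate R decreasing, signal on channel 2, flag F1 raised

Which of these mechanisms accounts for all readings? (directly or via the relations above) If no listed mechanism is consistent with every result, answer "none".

Checking each candidate against the observations:
(A) mechanism M2 — fails on parameter Y elevated (predicts parameter Y depressed, not parameter Y elevated)
(B) mechanism M8 — parameter Y elevated miss; signal on channel 4 miss; rate R decreasing match; indicator I2 active match; signal on channel 3 match
(C) process P3 — accounts for every observation (rate R decreasing through indicator I2 active → rate R decreasing)
(D) process P2 — fails on parameter Y elevated, signal on channel 4, indicator I2 active, signal on channel 3 (predicts parameter Y depressed, not parameter Y elevated)
(C) is the only candidate with no mismatches.

C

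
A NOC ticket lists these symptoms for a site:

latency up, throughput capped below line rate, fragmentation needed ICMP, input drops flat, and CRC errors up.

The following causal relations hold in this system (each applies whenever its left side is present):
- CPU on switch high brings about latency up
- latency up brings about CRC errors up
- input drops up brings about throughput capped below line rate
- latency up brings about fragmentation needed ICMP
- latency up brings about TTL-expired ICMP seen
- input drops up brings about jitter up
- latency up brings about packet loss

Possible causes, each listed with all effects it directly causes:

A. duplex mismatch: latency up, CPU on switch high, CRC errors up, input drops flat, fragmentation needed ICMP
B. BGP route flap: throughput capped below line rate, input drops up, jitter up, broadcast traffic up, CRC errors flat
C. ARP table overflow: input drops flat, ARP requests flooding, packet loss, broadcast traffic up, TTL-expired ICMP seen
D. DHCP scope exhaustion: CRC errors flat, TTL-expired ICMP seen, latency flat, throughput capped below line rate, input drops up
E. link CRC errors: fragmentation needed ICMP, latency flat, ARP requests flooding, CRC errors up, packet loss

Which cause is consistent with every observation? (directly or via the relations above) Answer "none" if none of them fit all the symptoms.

none

For each candidate, compare predicted effects to what was observed:
(A) duplex mismatch — does not account for throughput capped below line rate
(B) BGP route flap — fails on latency up, fragmentation needed ICMP, input drops flat, CRC errors up (predicts input drops up, not input drops flat; predicts CRC errors flat, not CRC errors up)
(C) ARP table overflow — latency up miss; throughput capped below line rate miss; fragmentation needed ICMP miss; input drops flat match; CRC errors up miss
(D) DHCP scope exhaustion — fails on latency up, fragmentation needed ICMP, input drops flat, CRC errors up (predicts latency flat, not latency up; predicts input drops up, not input drops flat; predicts CRC errors flat, not CRC errors up)
(E) link CRC errors — fails on latency up, throughput capped below line rate, input drops flat (predicts latency flat, not latency up)
None of the listed candidates fits everything.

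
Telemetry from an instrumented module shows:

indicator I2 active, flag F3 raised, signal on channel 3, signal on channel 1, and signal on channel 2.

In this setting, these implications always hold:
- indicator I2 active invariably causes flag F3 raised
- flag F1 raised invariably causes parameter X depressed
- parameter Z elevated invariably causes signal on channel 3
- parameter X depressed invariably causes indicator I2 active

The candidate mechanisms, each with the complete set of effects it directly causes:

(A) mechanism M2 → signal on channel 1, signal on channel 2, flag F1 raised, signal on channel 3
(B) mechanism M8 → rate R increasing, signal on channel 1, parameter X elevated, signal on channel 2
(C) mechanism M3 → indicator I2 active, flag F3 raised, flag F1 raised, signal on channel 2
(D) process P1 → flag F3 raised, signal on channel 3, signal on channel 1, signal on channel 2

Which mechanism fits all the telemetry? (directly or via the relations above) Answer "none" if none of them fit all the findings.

A

Testing each hypothesis:
(A) mechanism M2 — indicator I2 active yes (by flag F1 raised → parameter X depressed → indicator I2 active); flag F3 raised yes (by flag F1 raised → parameter X depressed → indicator I2 active → flag F3 raised); signal on channel 3 yes; signal on channel 1 yes; signal on channel 2 yes
(B) mechanism M8 — does not account for indicator I2 active, flag F3 raised, signal on channel 3
(C) mechanism M3 — indicator I2 active yes; flag F3 raised yes; signal on channel 3 NO; signal on channel 1 NO; signal on channel 2 yes
(D) process P1 — does not account for indicator I2 active
(A) alone accounts for all the evidence.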